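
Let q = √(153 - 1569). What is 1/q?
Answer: -I*√354/708 ≈ -0.026575*I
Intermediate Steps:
q = 2*I*√354 (q = √(-1416) = 2*I*√354 ≈ 37.63*I)
1/q = 1/(2*I*√354) = -I*√354/708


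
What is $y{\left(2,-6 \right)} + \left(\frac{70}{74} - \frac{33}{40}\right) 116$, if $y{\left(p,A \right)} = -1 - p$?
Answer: $\frac{4081}{370} \approx 11.03$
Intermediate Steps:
$y{\left(2,-6 \right)} + \left(\frac{70}{74} - \frac{33}{40}\right) 116 = \left(-1 - 2\right) + \left(\frac{70}{74} - \frac{33}{40}\right) 116 = \left(-1 - 2\right) + \left(70 \cdot \frac{1}{74} - \frac{33}{40}\right) 116 = -3 + \left(\frac{35}{37} - \frac{33}{40}\right) 116 = -3 + \frac{179}{1480} \cdot 116 = -3 + \frac{5191}{370} = \frac{4081}{370}$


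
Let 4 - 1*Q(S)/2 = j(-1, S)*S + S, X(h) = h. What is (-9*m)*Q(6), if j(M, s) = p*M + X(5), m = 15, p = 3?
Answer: 3780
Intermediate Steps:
j(M, s) = 5 + 3*M (j(M, s) = 3*M + 5 = 5 + 3*M)
Q(S) = 8 - 6*S (Q(S) = 8 - 2*((5 + 3*(-1))*S + S) = 8 - 2*((5 - 3)*S + S) = 8 - 2*(2*S + S) = 8 - 6*S)
(-9*m)*Q(6) = (-9*15)*(8 - 6*6) = -135*(8 - 36) = -135*(-28) = 3780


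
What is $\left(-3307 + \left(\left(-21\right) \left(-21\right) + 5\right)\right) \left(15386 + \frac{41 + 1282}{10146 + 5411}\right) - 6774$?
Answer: $- \frac{684918133943}{15557} \approx -4.4026 \cdot 10^{7}$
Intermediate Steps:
$\left(-3307 + \left(\left(-21\right) \left(-21\right) + 5\right)\right) \left(15386 + \frac{41 + 1282}{10146 + 5411}\right) - 6774 = \left(-3307 + \left(441 + 5\right)\right) \left(15386 + \frac{1323}{15557}\right) - 6774 = \left(-3307 + 446\right) \left(15386 + 1323 \cdot \frac{1}{15557}\right) - 6774 = - 2861 \left(15386 + \frac{1323}{15557}\right) - 6774 = \left(-2861\right) \frac{239361325}{15557} - 6774 = - \frac{684812750825}{15557} - 6774 = - \frac{684918133943}{15557}$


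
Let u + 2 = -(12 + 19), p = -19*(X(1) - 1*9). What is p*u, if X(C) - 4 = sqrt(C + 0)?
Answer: -2508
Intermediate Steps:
X(C) = 4 + sqrt(C) (X(C) = 4 + sqrt(C + 0) = 4 + sqrt(C))
p = 76 (p = -19*((4 + sqrt(1)) - 1*9) = -19*((4 + 1) - 9) = -19*(5 - 9) = -19*(-4) = 76)
u = -33 (u = -2 - (12 + 19) = -2 - 1*31 = -2 - 31 = -33)
p*u = 76*(-33) = -2508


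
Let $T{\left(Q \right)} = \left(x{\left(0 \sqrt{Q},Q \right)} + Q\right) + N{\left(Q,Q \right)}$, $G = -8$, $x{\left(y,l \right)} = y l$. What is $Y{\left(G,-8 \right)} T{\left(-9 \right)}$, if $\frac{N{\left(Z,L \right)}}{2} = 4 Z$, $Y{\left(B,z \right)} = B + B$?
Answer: $1296$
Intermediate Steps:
$x{\left(y,l \right)} = l y$
$Y{\left(B,z \right)} = 2 B$
$N{\left(Z,L \right)} = 8 Z$ ($N{\left(Z,L \right)} = 2 \cdot 4 Z = 8 Z$)
$T{\left(Q \right)} = 9 Q$ ($T{\left(Q \right)} = \left(Q 0 \sqrt{Q} + Q\right) + 8 Q = \left(Q 0 + Q\right) + 8 Q = \left(0 + Q\right) + 8 Q = Q + 8 Q = 9 Q$)
$Y{\left(G,-8 \right)} T{\left(-9 \right)} = 2 \left(-8\right) 9 \left(-9\right) = \left(-16\right) \left(-81\right) = 1296$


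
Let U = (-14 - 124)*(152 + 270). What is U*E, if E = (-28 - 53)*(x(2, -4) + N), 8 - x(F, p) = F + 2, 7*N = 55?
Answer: 391520628/7 ≈ 5.5932e+7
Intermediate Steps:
N = 55/7 (N = (⅐)*55 = 55/7 ≈ 7.8571)
x(F, p) = 6 - F (x(F, p) = 8 - (F + 2) = 8 - (2 + F) = 8 + (-2 - F) = 6 - F)
E = -6723/7 (E = (-28 - 53)*((6 - 1*2) + 55/7) = -81*((6 - 2) + 55/7) = -81*(4 + 55/7) = -81*83/7 = -6723/7 ≈ -960.43)
U = -58236 (U = -138*422 = -58236)
U*E = -58236*(-6723/7) = 391520628/7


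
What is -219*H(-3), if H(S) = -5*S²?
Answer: 9855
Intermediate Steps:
-219*H(-3) = -(-1095)*(-3)² = -(-1095)*9 = -219*(-45) = 9855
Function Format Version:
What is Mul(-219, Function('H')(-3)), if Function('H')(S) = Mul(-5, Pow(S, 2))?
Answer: 9855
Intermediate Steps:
Mul(-219, Function('H')(-3)) = Mul(-219, Mul(-5, Pow(-3, 2))) = Mul(-219, Mul(-5, 9)) = Mul(-219, -45) = 9855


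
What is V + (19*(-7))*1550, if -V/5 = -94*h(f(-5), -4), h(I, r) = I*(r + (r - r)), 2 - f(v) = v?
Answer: -219310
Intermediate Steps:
f(v) = 2 - v
h(I, r) = I*r (h(I, r) = I*(r + 0) = I*r)
V = -13160 (V = -(-470)*(2 - 1*(-5))*(-4) = -(-470)*(2 + 5)*(-4) = -(-470)*7*(-4) = -(-470)*(-28) = -5*2632 = -13160)
V + (19*(-7))*1550 = -13160 + (19*(-7))*1550 = -13160 - 133*1550 = -13160 - 206150 = -219310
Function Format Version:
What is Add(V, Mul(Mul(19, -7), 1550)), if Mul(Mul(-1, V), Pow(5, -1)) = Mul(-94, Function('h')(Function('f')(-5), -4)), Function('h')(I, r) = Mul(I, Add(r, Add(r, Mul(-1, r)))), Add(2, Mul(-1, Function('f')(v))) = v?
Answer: -219310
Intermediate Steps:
Function('f')(v) = Add(2, Mul(-1, v))
Function('h')(I, r) = Mul(I, r) (Function('h')(I, r) = Mul(I, Add(r, 0)) = Mul(I, r))
V = -13160 (V = Mul(-5, Mul(-94, Mul(Add(2, Mul(-1, -5)), -4))) = Mul(-5, Mul(-94, Mul(Add(2, 5), -4))) = Mul(-5, Mul(-94, Mul(7, -4))) = Mul(-5, Mul(-94, -28)) = Mul(-5, 2632) = -13160)
Add(V, Mul(Mul(19, -7), 1550)) = Add(-13160, Mul(Mul(19, -7), 1550)) = Add(-13160, Mul(-133, 1550)) = Add(-13160, -206150) = -219310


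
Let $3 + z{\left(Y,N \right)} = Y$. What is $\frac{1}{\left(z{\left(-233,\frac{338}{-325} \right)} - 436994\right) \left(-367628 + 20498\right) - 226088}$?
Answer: $\frac{1}{151775423812} \approx 6.5887 \cdot 10^{-12}$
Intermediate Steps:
$z{\left(Y,N \right)} = -3 + Y$
$\frac{1}{\left(z{\left(-233,\frac{338}{-325} \right)} - 436994\right) \left(-367628 + 20498\right) - 226088} = \frac{1}{\left(\left(-3 - 233\right) - 436994\right) \left(-367628 + 20498\right) - 226088} = \frac{1}{\left(-236 - 436994\right) \left(-347130\right) - 226088} = \frac{1}{\left(-437230\right) \left(-347130\right) - 226088} = \frac{1}{151775649900 - 226088} = \frac{1}{151775423812}$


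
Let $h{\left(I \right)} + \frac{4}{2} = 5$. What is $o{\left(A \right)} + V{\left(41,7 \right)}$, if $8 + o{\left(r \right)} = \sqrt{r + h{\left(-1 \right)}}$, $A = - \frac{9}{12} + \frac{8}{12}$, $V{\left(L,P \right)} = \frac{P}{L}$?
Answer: $- \frac{321}{41} + \frac{\sqrt{105}}{6} \approx -6.1214$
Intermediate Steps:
$h{\left(I \right)} = 3$ ($h{\left(I \right)} = -2 + 5 = 3$)
$A = - \frac{1}{12}$ ($A = \left(-9\right) \frac{1}{12} + 8 \cdot \frac{1}{12} = - \frac{3}{4} + \frac{2}{3} = - \frac{1}{12} \approx -0.083333$)
$o{\left(r \right)} = -8 + \sqrt{3 + r}$ ($o{\left(r \right)} = -8 + \sqrt{r + 3} = -8 + \sqrt{3 + r}$)
$o{\left(A \right)} + V{\left(41,7 \right)} = \left(-8 + \sqrt{3 - \frac{1}{12}}\right) + \frac{7}{41} = \left(-8 + \sqrt{\frac{35}{12}}\right) + 7 \cdot \frac{1}{41} = \left(-8 + \frac{\sqrt{105}}{6}\right) + \frac{7}{41} = - \frac{321}{41} + \frac{\sqrt{105}}{6}$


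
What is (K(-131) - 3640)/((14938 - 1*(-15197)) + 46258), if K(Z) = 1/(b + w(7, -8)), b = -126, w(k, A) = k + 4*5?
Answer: -360361/7562907 ≈ -0.047648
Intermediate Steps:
w(k, A) = 20 + k (w(k, A) = k + 20 = 20 + k)
K(Z) = -1/99 (K(Z) = 1/(-126 + (20 + 7)) = 1/(-126 + 27) = 1/(-99) = -1/99)
(K(-131) - 3640)/((14938 - 1*(-15197)) + 46258) = (-1/99 - 3640)/((14938 - 1*(-15197)) + 46258) = -360361/(99*((14938 + 15197) + 46258)) = -360361/(99*(30135 + 46258)) = -360361/99/76393 = -360361/99*1/76393 = -360361/7562907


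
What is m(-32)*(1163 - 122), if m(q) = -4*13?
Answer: -54132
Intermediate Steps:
m(q) = -52
m(-32)*(1163 - 122) = -52*(1163 - 122) = -52*1041 = -54132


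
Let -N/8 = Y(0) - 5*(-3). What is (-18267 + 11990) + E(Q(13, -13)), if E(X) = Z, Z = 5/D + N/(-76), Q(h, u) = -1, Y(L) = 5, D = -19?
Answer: -119228/19 ≈ -6275.2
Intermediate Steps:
N = -160 (N = -8*(5 - 5*(-3)) = -8*(5 + 15) = -8*20 = -160)
Z = 35/19 (Z = 5/(-19) - 160/(-76) = 5*(-1/19) - 160*(-1/76) = -5/19 + 40/19 = 35/19 ≈ 1.8421)
E(X) = 35/19
(-18267 + 11990) + E(Q(13, -13)) = (-18267 + 11990) + 35/19 = -6277 + 35/19 = -119228/19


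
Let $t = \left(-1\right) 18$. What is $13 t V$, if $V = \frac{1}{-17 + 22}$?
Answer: $- \frac{234}{5} \approx -46.8$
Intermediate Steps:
$V = \frac{1}{5} \approx 0.2$
$t = -18$
$13 t V = 13 \left(-18\right) \frac{1}{5} = \left(-234\right) \frac{1}{5} = - \frac{234}{5}$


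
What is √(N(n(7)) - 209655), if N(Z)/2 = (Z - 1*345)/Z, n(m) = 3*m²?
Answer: I*√10273227/7 ≈ 457.88*I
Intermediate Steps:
N(Z) = 2*(-345 + Z)/Z (N(Z) = 2*((Z - 1*345)/Z) = 2*((Z - 345)/Z) = 2*((-345 + Z)/Z) = 2*(-345 + Z)/Z)
√(N(n(7)) - 209655) = √((2 - 690/(3*7²)) - 209655) = √((2 - 690/(3*49)) - 209655) = √((2 - 690/147) - 209655) = √((2 - 690*1/147) - 209655) = √((2 - 230/49) - 209655) = √(-132/49 - 209655) = √(-10273227/49) = I*√10273227/7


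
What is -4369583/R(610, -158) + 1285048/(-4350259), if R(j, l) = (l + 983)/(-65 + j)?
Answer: -2071961349180593/717792735 ≈ -2.8866e+6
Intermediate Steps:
R(j, l) = (983 + l)/(-65 + j)
-4369583/R(610, -158) + 1285048/(-4350259) = -4369583*(-65 + 610)/(983 - 158) + 1285048/(-4350259) = -4369583/(825/545) + 1285048*(-1/4350259) = -4369583/((1/545)*825) - 1285048/4350259 = -4369583/165/109 - 1285048/4350259 = -4369583*109/165 - 1285048/4350259 = -476284547/165 - 1285048/4350259 = -2071961349180593/717792735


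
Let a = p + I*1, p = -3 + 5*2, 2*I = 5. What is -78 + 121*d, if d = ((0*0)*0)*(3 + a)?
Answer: -78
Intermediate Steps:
I = 5/2 (I = (½)*5 = 5/2 ≈ 2.5000)
p = 7 (p = -3 + 10 = 7)
a = 19/2 (a = 7 + (5/2)*1 = 7 + 5/2 = 19/2 ≈ 9.5000)
d = 0 (d = ((0*0)*0)*(3 + 19/2) = (0*0)*(25/2) = 0*(25/2) = 0)
-78 + 121*d = -78 + 121*0 = -78 + 0 = -78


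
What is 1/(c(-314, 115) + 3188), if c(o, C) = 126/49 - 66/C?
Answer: 805/2567948 ≈ 0.00031348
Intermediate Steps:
c(o, C) = 18/7 - 66/C (c(o, C) = 126*(1/49) - 66/C = 18/7 - 66/C)
1/(c(-314, 115) + 3188) = 1/((18/7 - 66/115) + 3188) = 1/(1608/805 + 3188) = 1/(2567948/805) = 805/2567948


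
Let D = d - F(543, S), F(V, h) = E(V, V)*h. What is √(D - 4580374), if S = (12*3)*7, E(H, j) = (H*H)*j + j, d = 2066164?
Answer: I*√40348608810 ≈ 2.0087e+5*I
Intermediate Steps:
E(H, j) = j + j*H² (E(H, j) = H²*j + j = j*H² + j = j + j*H²)
S = 252 (S = 36*7 = 252)
F(V, h) = V*h*(1 + V²) (F(V, h) = (V*(1 + V²))*h = V*h*(1 + V²))
D = -40344028436 (D = 2066164 - 543*252*(1 + 543²) = 2066164 - 543*252*(1 + 294849) = 2066164 - 543*252*294850 = 2066164 - 1*40346094600 = 2066164 - 40346094600 = -40344028436)
√(D - 4580374) = √(-40344028436 - 4580374) = √(-40348608810) = I*√40348608810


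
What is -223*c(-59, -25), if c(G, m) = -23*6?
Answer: 30774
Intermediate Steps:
c(G, m) = -138
-223*c(-59, -25) = -223*(-138) = 30774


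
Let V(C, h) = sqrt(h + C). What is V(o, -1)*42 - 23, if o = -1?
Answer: -23 + 42*I*sqrt(2) ≈ -23.0 + 59.397*I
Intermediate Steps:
V(C, h) = sqrt(C + h)
V(o, -1)*42 - 23 = sqrt(-1 - 1)*42 - 23 = sqrt(-2)*42 - 23 = (I*sqrt(2))*42 - 23 = 42*I*sqrt(2) - 23 = -23 + 42*I*sqrt(2)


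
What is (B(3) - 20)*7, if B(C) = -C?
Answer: -161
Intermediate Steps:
(B(3) - 20)*7 = (-1*3 - 20)*7 = (-3 - 20)*7 = -23*7 = -161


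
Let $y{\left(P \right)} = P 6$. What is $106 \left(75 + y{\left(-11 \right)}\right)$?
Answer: $954$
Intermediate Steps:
$y{\left(P \right)} = 6 P$
$106 \left(75 + y{\left(-11 \right)}\right) = 106 \left(75 + 6 \left(-11\right)\right) = 106 \left(75 - 66\right) = 106 \cdot 9 = 954$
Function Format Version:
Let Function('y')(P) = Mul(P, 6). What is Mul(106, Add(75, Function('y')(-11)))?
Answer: 954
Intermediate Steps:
Function('y')(P) = Mul(6, P)
Mul(106, Add(75, Function('y')(-11))) = Mul(106, Add(75, Mul(6, -11))) = Mul(106, Add(75, -66)) = Mul(106, 9) = 954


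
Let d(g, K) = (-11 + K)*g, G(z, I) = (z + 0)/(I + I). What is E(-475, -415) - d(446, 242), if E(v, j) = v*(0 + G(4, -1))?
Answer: -102076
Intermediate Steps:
G(z, I) = z/(2*I) (G(z, I) = z/((2*I)) = z*(1/(2*I)) = z/(2*I))
E(v, j) = -2*v (E(v, j) = v*(0 + (1/2)*4/(-1)) = v*(0 + (1/2)*4*(-1)) = v*(0 - 2) = v*(-2) = -2*v)
d(g, K) = g*(-11 + K)
E(-475, -415) - d(446, 242) = -2*(-475) - 446*(-11 + 242) = 950 - 446*231 = 950 - 1*103026 = 950 - 103026 = -102076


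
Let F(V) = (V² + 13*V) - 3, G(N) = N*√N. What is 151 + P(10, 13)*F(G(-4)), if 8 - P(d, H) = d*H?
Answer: 8325 + 12688*I ≈ 8325.0 + 12688.0*I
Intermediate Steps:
G(N) = N^(3/2)
P(d, H) = 8 - H*d (P(d, H) = 8 - d*H = 8 - H*d)
F(V) = -3 + V² + 13*V
151 + P(10, 13)*F(G(-4)) = 151 + (8 - 1*13*10)*(-3 + ((-4)^(3/2))² + 13*(-4)^(3/2)) = 151 + (8 - 130)*(-3 + (-8*I)² + 13*(-8*I)) = 151 - 122*(-3 - 64 - 104*I) = 151 - 122*(-67 - 104*I) = 151 + (8174 + 12688*I) = 8325 + 12688*I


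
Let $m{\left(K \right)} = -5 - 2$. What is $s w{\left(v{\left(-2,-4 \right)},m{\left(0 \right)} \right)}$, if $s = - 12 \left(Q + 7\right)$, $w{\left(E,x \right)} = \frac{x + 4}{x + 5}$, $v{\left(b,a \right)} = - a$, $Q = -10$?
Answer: $54$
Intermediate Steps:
$m{\left(K \right)} = -7$ ($m{\left(K \right)} = -5 - 2 = -7$)
$w{\left(E,x \right)} = \frac{4 + x}{5 + x}$
$s = 36$ ($s = - 12 \left(-10 + 7\right) = \left(-12\right) \left(-3\right) = 36$)
$s w{\left(v{\left(-2,-4 \right)},m{\left(0 \right)} \right)} = 36 \frac{4 - 7}{5 - 7} = 36 \frac{1}{-2} \left(-3\right) = 36 \left(\left(- \frac{1}{2}\right) \left(-3\right)\right) = 36 \cdot \frac{3}{2} = 54$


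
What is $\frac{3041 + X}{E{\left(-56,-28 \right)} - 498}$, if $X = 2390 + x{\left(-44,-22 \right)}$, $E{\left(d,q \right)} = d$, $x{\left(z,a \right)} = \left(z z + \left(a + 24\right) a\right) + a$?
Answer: $- \frac{7301}{554} \approx -13.179$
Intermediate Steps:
$x{\left(z,a \right)} = a + z^{2} + a \left(24 + a\right)$ ($x{\left(z,a \right)} = \left(z^{2} + \left(24 + a\right) a\right) + a = \left(z^{2} + a \left(24 + a\right)\right) + a = a + z^{2} + a \left(24 + a\right)$)
$X = 4260$ ($X = 2390 + \left(\left(-22\right)^{2} + \left(-44\right)^{2} + 25 \left(-22\right)\right) = 2390 + \left(484 + 1936 - 550\right) = 2390 + 1870 = 4260$)
$\frac{3041 + X}{E{\left(-56,-28 \right)} - 498} = \frac{3041 + 4260}{-56 - 498} = \frac{7301}{-554} = 7301 \left(- \frac{1}{554}\right) = - \frac{7301}{554}$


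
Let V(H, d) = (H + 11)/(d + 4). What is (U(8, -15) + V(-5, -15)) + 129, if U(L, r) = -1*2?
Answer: 1391/11 ≈ 126.45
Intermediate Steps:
U(L, r) = -2
V(H, d) = (11 + H)/(4 + d)
(U(8, -15) + V(-5, -15)) + 129 = (-2 + (11 - 5)/(4 - 15)) + 129 = (-2 + 6/(-11)) + 129 = (-2 - 1/11*6) + 129 = (-2 - 6/11) + 129 = -28/11 + 129 = 1391/11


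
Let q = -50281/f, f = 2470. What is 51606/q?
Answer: -127466820/50281 ≈ -2535.1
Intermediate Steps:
q = -50281/2470 ≈ -20.357
51606/q = 51606/(-50281/2470) = 51606*(-2470/50281) = -127466820/50281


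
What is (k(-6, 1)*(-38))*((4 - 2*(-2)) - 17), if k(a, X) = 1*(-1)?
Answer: -342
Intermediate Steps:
k(a, X) = -1
(k(-6, 1)*(-38))*((4 - 2*(-2)) - 17) = (-1*(-38))*((4 - 2*(-2)) - 17) = 38*((4 + 4) - 17) = 38*(8 - 17) = 38*(-9) = -342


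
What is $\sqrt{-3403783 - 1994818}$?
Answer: $i \sqrt{5398601} \approx 2323.5 i$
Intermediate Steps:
$\sqrt{-3403783 - 1994818} = \sqrt{-5398601} = i \sqrt{5398601}$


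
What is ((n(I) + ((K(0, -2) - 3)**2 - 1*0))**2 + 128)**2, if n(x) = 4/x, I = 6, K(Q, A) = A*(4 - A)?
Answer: 211122789361/81 ≈ 2.6065e+9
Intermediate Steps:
((n(I) + ((K(0, -2) - 3)**2 - 1*0))**2 + 128)**2 = ((4/6 + ((-2*(4 - 1*(-2)) - 3)**2 - 1*0))**2 + 128)**2 = ((4*(1/6) + ((-2*(4 + 2) - 3)**2 + 0))**2 + 128)**2 = ((2/3 + ((-2*6 - 3)**2 + 0))**2 + 128)**2 = ((2/3 + ((-12 - 3)**2 + 0))**2 + 128)**2 = ((2/3 + ((-15)**2 + 0))**2 + 128)**2 = ((2/3 + (225 + 0))**2 + 128)**2 = ((2/3 + 225)**2 + 128)**2 = ((677/3)**2 + 128)**2 = (458329/9 + 128)**2 = (459481/9)**2 = 211122789361/81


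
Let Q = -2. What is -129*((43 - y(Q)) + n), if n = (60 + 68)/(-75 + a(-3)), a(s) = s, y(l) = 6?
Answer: -59297/13 ≈ -4561.3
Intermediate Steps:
n = -64/39 (n = (60 + 68)/(-75 - 3) = 128/(-78) = 128*(-1/78) = -64/39 ≈ -1.6410)
-129*((43 - y(Q)) + n) = -129*((43 - 1*6) - 64/39) = -129*((43 - 6) - 64/39) = -129*(37 - 64/39) = -129*1379/39 = -59297/13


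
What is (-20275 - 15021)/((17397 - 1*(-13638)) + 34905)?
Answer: -8824/16485 ≈ -0.53527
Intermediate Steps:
(-20275 - 15021)/((17397 - 1*(-13638)) + 34905) = -35296/((17397 + 13638) + 34905) = -35296/(31035 + 34905) = -35296/65940 = -35296*1/65940 = -8824/16485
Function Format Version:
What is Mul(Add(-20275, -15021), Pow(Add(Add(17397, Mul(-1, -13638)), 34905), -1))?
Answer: Rational(-8824, 16485) ≈ -0.53527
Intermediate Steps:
Mul(Add(-20275, -15021), Pow(Add(Add(17397, Mul(-1, -13638)), 34905), -1)) = Mul(-35296, Pow(Add(Add(17397, 13638), 34905), -1)) = Mul(-35296, Pow(Add(31035, 34905), -1)) = Mul(-35296, Pow(65940, -1)) = Mul(-35296, Rational(1, 65940)) = Rational(-8824, 16485)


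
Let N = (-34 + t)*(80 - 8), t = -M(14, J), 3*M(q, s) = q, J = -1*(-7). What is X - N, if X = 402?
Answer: 3186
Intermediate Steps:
J = 7
M(q, s) = q/3
t = -14/3 ≈ -4.6667
N = -2784 (N = (-34 - 14/3)*(80 - 8) = -116/3*72 = -2784)
X - N = 402 - 1*(-2784) = 402 + 2784 = 3186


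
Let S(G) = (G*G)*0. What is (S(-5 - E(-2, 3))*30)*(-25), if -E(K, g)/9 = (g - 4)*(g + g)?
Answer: 0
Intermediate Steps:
E(K, g) = -18*g*(-4 + g) (E(K, g) = -9*(g - 4)*(g + g) = -9*(-4 + g)*2*g = -18*g*(-4 + g))
S(G) = 0 (S(G) = G**2*0 = 0)
(S(-5 - E(-2, 3))*30)*(-25) = (0*30)*(-25) = 0*(-25) = 0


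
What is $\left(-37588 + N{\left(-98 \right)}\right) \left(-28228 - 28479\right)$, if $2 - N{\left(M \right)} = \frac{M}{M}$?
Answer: $2131446009$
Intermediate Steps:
$N{\left(M \right)} = 1$ ($N{\left(M \right)} = 2 - \frac{M}{M} = 2 - 1 = 1$)
$\left(-37588 + N{\left(-98 \right)}\right) \left(-28228 - 28479\right) = \left(-37588 + 1\right) \left(-28228 - 28479\right) = \left(-37587\right) \left(-56707\right) = 2131446009$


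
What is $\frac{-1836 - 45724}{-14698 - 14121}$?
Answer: $\frac{47560}{28819} \approx 1.6503$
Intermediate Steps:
$\frac{-1836 - 45724}{-14698 - 14121} = \frac{-1836 - 45724}{-28819} = \left(-47560\right) \left(- \frac{1}{28819}\right) = \frac{47560}{28819}$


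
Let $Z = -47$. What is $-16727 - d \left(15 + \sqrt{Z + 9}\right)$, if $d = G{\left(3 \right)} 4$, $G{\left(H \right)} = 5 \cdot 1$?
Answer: $-17027 - 20 i \sqrt{38} \approx -17027.0 - 123.29 i$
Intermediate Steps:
$G{\left(H \right)} = 5$
$d = 20$ ($d = 5 \cdot 4 = 20$)
$-16727 - d \left(15 + \sqrt{Z + 9}\right) = -16727 - 20 \left(15 + \sqrt{-47 + 9}\right) = -16727 - 20 \left(15 + \sqrt{-38}\right) = -16727 - 20 \left(15 + i \sqrt{38}\right) = -16727 - \left(300 + 20 i \sqrt{38}\right) = -17027 - 20 i \sqrt{38}$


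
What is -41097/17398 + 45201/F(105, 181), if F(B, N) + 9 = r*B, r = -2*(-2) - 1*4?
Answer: -262258957/52194 ≈ -5024.7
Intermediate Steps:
r = 0 (r = 4 - 4 = 0)
F(B, N) = -9 (F(B, N) = -9 + 0*B = -9 + 0 = -9)
-41097/17398 + 45201/F(105, 181) = -41097/17398 + 45201/(-9) = -41097*1/17398 + 45201*(-⅑) = -41097/17398 - 15067/3 = -262258957/52194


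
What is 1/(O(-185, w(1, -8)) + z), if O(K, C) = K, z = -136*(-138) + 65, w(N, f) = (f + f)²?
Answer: 1/18648 ≈ 5.3625e-5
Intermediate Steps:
w(N, f) = 4*f² (w(N, f) = (2*f)² = 4*f²)
z = 18833 (z = 18768 + 65 = 18833)
1/(O(-185, w(1, -8)) + z) = 1/(-185 + 18833) = 1/18648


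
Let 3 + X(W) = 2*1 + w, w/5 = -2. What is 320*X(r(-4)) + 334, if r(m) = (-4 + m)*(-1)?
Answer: -3186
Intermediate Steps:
w = -10 (w = 5*(-2) = -10)
r(m) = 4 - m
X(W) = -11 (X(W) = -3 + (2*1 - 10) = -3 + (2 - 10) = -3 - 8 = -11)
320*X(r(-4)) + 334 = 320*(-11) + 334 = -3520 + 334 = -3186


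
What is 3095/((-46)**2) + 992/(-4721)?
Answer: 12512423/9989636 ≈ 1.2525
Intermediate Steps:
3095/((-46)**2) + 992/(-4721) = 3095/2116 + 992*(-1/4721) = 3095*(1/2116) - 992/4721 = 3095/2116 - 992/4721 = 12512423/9989636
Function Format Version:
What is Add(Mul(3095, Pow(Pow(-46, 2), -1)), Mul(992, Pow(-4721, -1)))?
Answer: Rational(12512423, 9989636) ≈ 1.2525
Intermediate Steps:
Add(Mul(3095, Pow(Pow(-46, 2), -1)), Mul(992, Pow(-4721, -1))) = Add(Mul(3095, Pow(2116, -1)), Mul(992, Rational(-1, 4721))) = Add(Mul(3095, Rational(1, 2116)), Rational(-992, 4721)) = Add(Rational(3095, 2116), Rational(-992, 4721)) = Rational(12512423, 9989636)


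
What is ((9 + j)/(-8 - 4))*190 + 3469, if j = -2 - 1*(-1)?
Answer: 10027/3 ≈ 3342.3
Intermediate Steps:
j = -1 (j = -2 + 1 = -1)
((9 + j)/(-8 - 4))*190 + 3469 = ((9 - 1)/(-8 - 4))*190 + 3469 = (8/(-12))*190 + 3469 = (8*(-1/12))*190 + 3469 = -⅔*190 + 3469 = -380/3 + 3469 = 10027/3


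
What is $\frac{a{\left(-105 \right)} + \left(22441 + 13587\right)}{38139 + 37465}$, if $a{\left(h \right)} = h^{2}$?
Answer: $\frac{47053}{75604} \approx 0.62236$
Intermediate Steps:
$\frac{a{\left(-105 \right)} + \left(22441 + 13587\right)}{38139 + 37465} = \frac{\left(-105\right)^{2} + \left(22441 + 13587\right)}{38139 + 37465} = \frac{11025 + 36028}{75604} = 47053 \cdot \frac{1}{75604} = \frac{47053}{75604}$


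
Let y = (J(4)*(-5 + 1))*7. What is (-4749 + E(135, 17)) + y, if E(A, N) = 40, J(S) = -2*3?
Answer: -4541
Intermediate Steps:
J(S) = -6
y = 168 (y = -6*(-5 + 1)*7 = -6*(-4)*7 = 24*7 = 168)
(-4749 + E(135, 17)) + y = (-4749 + 40) + 168 = -4709 + 168 = -4541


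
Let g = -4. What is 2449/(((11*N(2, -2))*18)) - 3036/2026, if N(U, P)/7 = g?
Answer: -10896629/5616072 ≈ -1.9403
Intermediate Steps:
N(U, P) = -28 (N(U, P) = 7*(-4) = -28)
2449/(((11*N(2, -2))*18)) - 3036/2026 = 2449/(((11*(-28))*18)) - 3036/2026 = 2449/((-308*18)) - 3036*1/2026 = 2449/(-5544) - 1518/1013 = 2449*(-1/5544) - 1518/1013 = -2449/5544 - 1518/1013 = -10896629/5616072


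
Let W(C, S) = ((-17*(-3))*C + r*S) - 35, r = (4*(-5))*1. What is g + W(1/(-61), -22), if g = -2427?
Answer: -123393/61 ≈ -2022.8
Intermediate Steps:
r = -20 (r = -20*1 = -20)
W(C, S) = -35 - 20*S + 51*C (W(C, S) = ((-17*(-3))*C - 20*S) - 35 = (51*C - 20*S) - 35 = (-20*S + 51*C) - 35 = -35 - 20*S + 51*C)
g + W(1/(-61), -22) = -2427 + (-35 - 20*(-22) + 51/(-61)) = -2427 + (-35 + 440 + 51*(-1/61)) = -2427 + (-35 + 440 - 51/61) = -2427 + 24654/61 = -123393/61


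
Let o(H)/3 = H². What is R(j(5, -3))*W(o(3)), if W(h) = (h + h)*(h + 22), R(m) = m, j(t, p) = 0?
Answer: 0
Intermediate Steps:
o(H) = 3*H²
W(h) = 2*h*(22 + h) (W(h) = (2*h)*(22 + h) = 2*h*(22 + h))
R(j(5, -3))*W(o(3)) = 0*(2*(3*3²)*(22 + 3*3²)) = 0*(2*(3*9)*(22 + 3*9)) = 0*(2*27*(22 + 27)) = 0*(2*27*49) = 0*2646 = 0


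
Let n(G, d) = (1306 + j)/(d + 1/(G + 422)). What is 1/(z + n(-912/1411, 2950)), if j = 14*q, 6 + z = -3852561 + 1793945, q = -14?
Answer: -584621637/1203514743628114 ≈ -4.8576e-7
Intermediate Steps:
z = -2058622 (z = -6 + (-3852561 + 1793945) = -6 - 2058616 = -2058622)
j = -196 (j = 14*(-14) = -196)
n(G, d) = 1110/(d + 1/(422 + G)) (n(G, d) = (1306 - 196)/(d + 1/(G + 422)) = 1110/(d + 1/(422 + G)))
1/(z + n(-912/1411, 2950)) = 1/(-2058622 + 1110*(422 - 912/1411)/(1 + 422*2950 - 912/1411*2950)) = 1/(-2058622 + 1110*(422 - 912*1/1411)/(1 + 1244900 - 912*1/1411*2950)) = 1/(-2058622 + 1110*(422 - 912/1411)/(1 + 1244900 - 912/1411*2950)) = 1/(-2058622 + 1110*(594530/1411)/(1 + 1244900 - 2690400/1411)) = 1/(-2058622 + 1110*(594530/1411)/(1753864911/1411)) = 1/(-2058622 + 1110*(1411/1753864911)*(594530/1411)) = 1/(-2058622 + 219976100/584621637) = 1/(-1203514743628114/584621637) = -584621637/1203514743628114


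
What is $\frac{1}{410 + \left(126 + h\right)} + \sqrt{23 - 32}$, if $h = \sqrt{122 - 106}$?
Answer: $\frac{1}{540} + 3 i \approx 0.0018519 + 3.0 i$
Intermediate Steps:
$h = 4$ ($h = \sqrt{16} = 4$)
$\frac{1}{410 + \left(126 + h\right)} + \sqrt{23 - 32} = \frac{1}{410 + \left(126 + 4\right)} + \sqrt{23 - 32} = \frac{1}{410 + 130} + \sqrt{-9} = \frac{1}{540} + 3 i$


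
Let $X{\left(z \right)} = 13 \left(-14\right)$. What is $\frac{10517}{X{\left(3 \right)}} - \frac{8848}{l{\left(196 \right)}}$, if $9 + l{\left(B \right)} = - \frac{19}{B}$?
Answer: $\frac{22836465}{24962} \approx 914.85$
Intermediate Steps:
$l{\left(B \right)} = -9 - \frac{19}{B}$
$X{\left(z \right)} = -182$
$\frac{10517}{X{\left(3 \right)}} - \frac{8848}{l{\left(196 \right)}} = \frac{10517}{-182} - \frac{8848}{-9 - \frac{19}{196}} = 10517 \left(- \frac{1}{182}\right) - \frac{8848}{-9 - \frac{19}{196}} = - \frac{809}{14} - \frac{8848}{-9 - \frac{19}{196}} = - \frac{809}{14} - \frac{8848}{- \frac{1783}{196}} = - \frac{809}{14} - - \frac{1734208}{1783} = - \frac{809}{14} + \frac{1734208}{1783} = \frac{22836465}{24962}$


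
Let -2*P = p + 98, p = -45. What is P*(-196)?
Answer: 5194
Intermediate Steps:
P = -53/2 (P = -(-45 + 98)/2 = -½*53 = -53/2 ≈ -26.500)
P*(-196) = -53/2*(-196) = 5194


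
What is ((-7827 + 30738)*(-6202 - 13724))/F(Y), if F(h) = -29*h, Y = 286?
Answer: 228262293/4147 ≈ 55043.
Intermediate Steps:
((-7827 + 30738)*(-6202 - 13724))/F(Y) = ((-7827 + 30738)*(-6202 - 13724))/((-29*286)) = (22911*(-19926))/(-8294) = -456524586*(-1/8294) = 228262293/4147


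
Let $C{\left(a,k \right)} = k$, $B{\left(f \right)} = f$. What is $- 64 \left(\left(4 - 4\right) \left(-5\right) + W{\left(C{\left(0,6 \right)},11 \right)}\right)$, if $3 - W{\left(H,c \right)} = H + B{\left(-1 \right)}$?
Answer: $128$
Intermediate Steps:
$W{\left(H,c \right)} = 4 - H$ ($W{\left(H,c \right)} = 3 - \left(H - 1\right) = 3 - \left(-1 + H\right) = 4 - H$)
$- 64 \left(\left(4 - 4\right) \left(-5\right) + W{\left(C{\left(0,6 \right)},11 \right)}\right) = - 64 \left(\left(4 - 4\right) \left(-5\right) + \left(4 - 6\right)\right) = - 64 \left(0 \left(-5\right) + \left(4 - 6\right)\right) = - 64 \left(0 - 2\right) = \left(-64\right) \left(-2\right) = 128$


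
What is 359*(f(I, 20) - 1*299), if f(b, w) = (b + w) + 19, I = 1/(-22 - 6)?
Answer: -2613879/28 ≈ -93353.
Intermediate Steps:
I = -1/28 (I = 1/(-28) = -1/28 ≈ -0.035714)
f(b, w) = 19 + b + w
359*(f(I, 20) - 1*299) = 359*((19 - 1/28 + 20) - 1*299) = 359*(1091/28 - 299) = 359*(-7281/28) = -2613879/28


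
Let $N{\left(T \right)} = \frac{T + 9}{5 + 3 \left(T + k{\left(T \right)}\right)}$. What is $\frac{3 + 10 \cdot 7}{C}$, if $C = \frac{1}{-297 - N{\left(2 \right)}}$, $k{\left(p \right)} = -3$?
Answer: $- \frac{44165}{2} \approx -22083.0$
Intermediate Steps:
$N{\left(T \right)} = \frac{9 + T}{-4 + 3 T}$ ($N{\left(T \right)} = \frac{T + 9}{5 + 3 \left(T - 3\right)} = \frac{9 + T}{5 + 3 \left(-3 + T\right)} = \frac{9 + T}{5 + \left(-9 + 3 T\right)} = \frac{9 + T}{-4 + 3 T}$)
$C = - \frac{2}{605}$ ($C = \frac{1}{-297 - \frac{9 + 2}{-4 + 3 \cdot 2}} = \frac{1}{-297 - \frac{1}{-4 + 6} \cdot 11} = \frac{1}{-297 - \frac{1}{2} \cdot 11} = \frac{1}{-297 - \frac{11}{2}} = \frac{1}{- \frac{605}{2}} = - \frac{2}{605} \approx -0.0033058$)
$\frac{3 + 10 \cdot 7}{C} = \frac{3 + 10 \cdot 7}{- \frac{2}{605}} = \left(3 + 70\right) \left(- \frac{605}{2}\right) = 73 \left(- \frac{605}{2}\right) = - \frac{44165}{2}$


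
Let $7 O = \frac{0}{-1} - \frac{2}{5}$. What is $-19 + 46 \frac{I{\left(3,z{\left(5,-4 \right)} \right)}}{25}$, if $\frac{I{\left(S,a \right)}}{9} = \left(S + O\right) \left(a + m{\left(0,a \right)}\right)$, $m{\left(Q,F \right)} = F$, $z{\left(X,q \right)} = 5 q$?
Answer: $- \frac{344461}{175} \approx -1968.3$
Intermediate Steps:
$O = - \frac{2}{35}$ ($O = \frac{\frac{0}{-1} - \frac{2}{5}}{7} = \frac{0 \left(-1\right) - \frac{2}{5}}{7} = \frac{0 - \frac{2}{5}}{7} = \frac{1}{7} \left(- \frac{2}{5}\right) = - \frac{2}{35} \approx -0.057143$)
$I{\left(S,a \right)} = 18 a \left(- \frac{2}{35} + S\right)$ ($I{\left(S,a \right)} = 9 \left(S - \frac{2}{35}\right) \left(a + a\right) = 9 \left(- \frac{2}{35} + S\right) 2 a = 9 \cdot 2 a \left(- \frac{2}{35} + S\right) = 18 a \left(- \frac{2}{35} + S\right)$)
$-19 + 46 \frac{I{\left(3,z{\left(5,-4 \right)} \right)}}{25} = -19 + 46 \frac{\frac{18}{35} \cdot 5 \left(-4\right) \left(-2 + 35 \cdot 3\right)}{25} = -19 + 46 \cdot \frac{18}{35} \left(-20\right) \left(-2 + 105\right) \frac{1}{25} = -19 + 46 \cdot \frac{18}{35} \left(-20\right) 103 \cdot \frac{1}{25} = -19 + 46 \left(\left(- \frac{7416}{7}\right) \frac{1}{25}\right) = -19 + 46 \left(- \frac{7416}{175}\right) = -19 - \frac{341136}{175} = - \frac{344461}{175}$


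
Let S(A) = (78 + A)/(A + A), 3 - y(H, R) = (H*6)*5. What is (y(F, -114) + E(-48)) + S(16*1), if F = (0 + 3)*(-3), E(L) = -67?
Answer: 3343/16 ≈ 208.94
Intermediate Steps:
F = -9 (F = 3*(-3) = -9)
y(H, R) = 3 - 30*H (y(H, R) = 3 - H*6*5 = 3 - 6*H*5 = 3 - 30*H)
S(A) = (78 + A)/(2*A) (S(A) = (78 + A)/((2*A)) = (78 + A)*(1/(2*A)) = (78 + A)/(2*A))
(y(F, -114) + E(-48)) + S(16*1) = ((3 - 30*(-9)) - 67) + (78 + 16*1)/(2*((16*1))) = ((3 + 270) - 67) + (½)*(78 + 16)/16 = (273 - 67) + (½)*(1/16)*94 = 206 + 47/16 = 3343/16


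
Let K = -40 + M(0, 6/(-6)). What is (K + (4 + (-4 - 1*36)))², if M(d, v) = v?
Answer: 5929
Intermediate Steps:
K = -41 (K = -40 + 6/(-6) = -40 + 6*(-⅙) = -40 - 1 = -41)
(K + (4 + (-4 - 1*36)))² = (-41 + (4 + (-4 - 1*36)))² = (-41 + (4 + (-4 - 36)))² = (-41 + (4 - 40))² = (-41 - 36)² = (-77)² = 5929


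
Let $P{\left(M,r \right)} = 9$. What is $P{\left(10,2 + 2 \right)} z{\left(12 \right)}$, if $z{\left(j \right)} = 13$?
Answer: $117$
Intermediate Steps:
$P{\left(10,2 + 2 \right)} z{\left(12 \right)} = 9 \cdot 13 = 117$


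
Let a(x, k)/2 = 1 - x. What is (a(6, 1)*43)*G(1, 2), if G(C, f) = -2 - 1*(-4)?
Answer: -860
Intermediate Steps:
G(C, f) = 2 (G(C, f) = -2 + 4 = 2)
a(x, k) = 2 - 2*x (a(x, k) = 2*(1 - x) = 2 - 2*x)
(a(6, 1)*43)*G(1, 2) = ((2 - 2*6)*43)*2 = ((2 - 12)*43)*2 = -10*43*2 = -430*2 = -860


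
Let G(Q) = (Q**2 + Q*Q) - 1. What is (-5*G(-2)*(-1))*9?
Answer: 315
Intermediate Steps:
G(Q) = -1 + 2*Q**2 (G(Q) = (Q**2 + Q**2) - 1 = 2*Q**2 - 1 = -1 + 2*Q**2)
(-5*G(-2)*(-1))*9 = (-5*(-1 + 2*(-2)**2)*(-1))*9 = (-5*(-1 + 2*4)*(-1))*9 = (-5*(-1 + 8)*(-1))*9 = (-5*7*(-1))*9 = -35*(-1)*9 = 35*9 = 315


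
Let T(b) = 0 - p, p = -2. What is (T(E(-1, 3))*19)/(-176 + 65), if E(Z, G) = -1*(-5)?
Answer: -38/111 ≈ -0.34234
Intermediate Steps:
E(Z, G) = 5
T(b) = 2 (T(b) = 0 - 1*(-2) = 0 + 2 = 2)
(T(E(-1, 3))*19)/(-176 + 65) = (2*19)/(-176 + 65) = 38/(-111) = 38*(-1/111) = -38/111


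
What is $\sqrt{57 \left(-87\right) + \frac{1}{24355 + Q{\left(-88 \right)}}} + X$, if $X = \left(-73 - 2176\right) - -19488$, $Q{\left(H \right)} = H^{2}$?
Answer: $17239 + \frac{2 i \sqrt{1277371198765}}{32099} \approx 17239.0 + 70.42 i$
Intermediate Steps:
$X = 17239$ ($X = \left(-73 - 2176\right) + 19488 = -2249 + 19488 = 17239$)
$\sqrt{57 \left(-87\right) + \frac{1}{24355 + Q{\left(-88 \right)}}} + X = \sqrt{57 \left(-87\right) + \frac{1}{24355 + \left(-88\right)^{2}}} + 17239 = \sqrt{-4959 + \frac{1}{24355 + 7744}} + 17239 = \sqrt{-4959 + \frac{1}{32099}} + 17239 = \sqrt{- \frac{159178940}{32099}} + 17239 = \frac{2 i \sqrt{1277371198765}}{32099} + 17239 = 17239 + \frac{2 i \sqrt{1277371198765}}{32099}$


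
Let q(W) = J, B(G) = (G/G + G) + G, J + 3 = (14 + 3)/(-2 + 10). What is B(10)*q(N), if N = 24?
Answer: -147/8 ≈ -18.375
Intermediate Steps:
J = -7/8 (J = -3 + (14 + 3)/(-2 + 10) = -3 + 17/8 = -7/8 ≈ -0.87500)
B(G) = 1 + 2*G (B(G) = (1 + G) + G = 1 + 2*G)
q(W) = -7/8
B(10)*q(N) = (1 + 2*10)*(-7/8) = (1 + 20)*(-7/8) = 21*(-7/8) = -147/8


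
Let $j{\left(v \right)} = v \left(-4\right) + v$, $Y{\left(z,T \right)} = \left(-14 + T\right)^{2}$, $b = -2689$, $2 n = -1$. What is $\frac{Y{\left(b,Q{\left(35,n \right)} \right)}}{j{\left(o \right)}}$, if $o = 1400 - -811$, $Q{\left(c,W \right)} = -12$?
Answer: $- \frac{676}{6633} \approx -0.10191$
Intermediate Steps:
$n = - \frac{1}{2}$ ($n = \frac{1}{2} \left(-1\right) = - \frac{1}{2} \approx -0.5$)
$o = 2211$ ($o = 1400 + 811 = 2211$)
$j{\left(v \right)} = - 3 v$ ($j{\left(v \right)} = - 4 v + v = - 3 v$)
$\frac{Y{\left(b,Q{\left(35,n \right)} \right)}}{j{\left(o \right)}} = \frac{\left(-14 - 12\right)^{2}}{\left(-3\right) 2211} = \frac{\left(-26\right)^{2}}{-6633} = 676 \left(- \frac{1}{6633}\right) = - \frac{676}{6633}$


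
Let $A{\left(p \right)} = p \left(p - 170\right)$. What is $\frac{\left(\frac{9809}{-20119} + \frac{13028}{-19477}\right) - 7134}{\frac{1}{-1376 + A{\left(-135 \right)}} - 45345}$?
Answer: $\frac{111276668403945133}{707180083294632002} \approx 0.15735$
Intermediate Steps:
$A{\left(p \right)} = p \left(-170 + p\right)$
$\frac{\left(\frac{9809}{-20119} + \frac{13028}{-19477}\right) - 7134}{\frac{1}{-1376 + A{\left(-135 \right)}} - 45345} = \frac{\left(\frac{9809}{-20119} + \frac{13028}{-19477}\right) - 7134}{\frac{1}{-1376 - 135 \left(-170 - 135\right)} - 45345} = \frac{\left(9809 \left(- \frac{1}{20119}\right) + 13028 \left(- \frac{1}{19477}\right)\right) - 7134}{\frac{1}{-1376 - -41175} - 45345} = \frac{\left(- \frac{9809}{20119} - \frac{13028}{19477}\right) - 7134}{\frac{1}{-1376 + 41175} - 45345} = \frac{- \frac{453160225}{391857763} - 7134}{\frac{1}{39799} - 45345} = - \frac{2795966441467}{391857763 \left(\frac{1}{39799} - 45345\right)} = - \frac{2795966441467}{391857763 \left(- \frac{1804685654}{39799}\right)} = \left(- \frac{2795966441467}{391857763}\right) \left(- \frac{39799}{1804685654}\right) = \frac{111276668403945133}{707180083294632002}$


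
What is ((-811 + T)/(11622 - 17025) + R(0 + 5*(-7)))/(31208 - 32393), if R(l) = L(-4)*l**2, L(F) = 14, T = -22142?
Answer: -10298267/711395 ≈ -14.476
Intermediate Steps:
R(l) = 14*l**2
((-811 + T)/(11622 - 17025) + R(0 + 5*(-7)))/(31208 - 32393) = ((-811 - 22142)/(11622 - 17025) + 14*(0 + 5*(-7))**2)/(31208 - 32393) = (-22953/(-5403) + 14*(0 - 35)**2)/(-1185) = (-22953*(-1/5403) + 14*(-35)**2)*(-1/1185) = (7651/1801 + 14*1225)*(-1/1185) = (7651/1801 + 17150)*(-1/1185) = (30894801/1801)*(-1/1185) = -10298267/711395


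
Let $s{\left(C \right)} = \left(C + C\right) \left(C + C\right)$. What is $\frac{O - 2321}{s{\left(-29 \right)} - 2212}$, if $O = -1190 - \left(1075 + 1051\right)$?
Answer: $- \frac{1879}{384} \approx -4.8932$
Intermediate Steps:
$s{\left(C \right)} = 4 C^{2}$ ($s{\left(C \right)} = 2 C 2 C = 4 C^{2}$)
$O = -3316$ ($O = -1190 - 2126 = -3316$)
$\frac{O - 2321}{s{\left(-29 \right)} - 2212} = \frac{-3316 - 2321}{4 \left(-29\right)^{2} - 2212} = - \frac{5637}{4 \cdot 841 - 2212} = - \frac{5637}{3364 - 2212} = - \frac{5637}{1152} = \left(-5637\right) \frac{1}{1152} = - \frac{1879}{384}$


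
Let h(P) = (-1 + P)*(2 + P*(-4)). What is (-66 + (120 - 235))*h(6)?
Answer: 19910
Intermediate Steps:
h(P) = (-1 + P)*(2 - 4*P)
(-66 + (120 - 235))*h(6) = (-66 + (120 - 235))*(-2 - 4*6² + 6*6) = (-66 - 115)*(-2 - 4*36 + 36) = -181*(-2 - 144 + 36) = -181*(-110) = 19910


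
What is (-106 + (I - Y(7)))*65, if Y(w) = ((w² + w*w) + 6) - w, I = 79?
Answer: -8060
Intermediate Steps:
Y(w) = 6 - w + 2*w² (Y(w) = ((w² + w²) + 6) - w = (2*w² + 6) - w = (6 + 2*w²) - w = 6 - w + 2*w²)
(-106 + (I - Y(7)))*65 = (-106 + (79 - (6 - 1*7 + 2*7²)))*65 = (-106 + (79 - (6 - 7 + 2*49)))*65 = (-106 + (79 - (6 - 7 + 98)))*65 = (-106 + (79 - 1*97))*65 = (-106 + (79 - 97))*65 = (-106 - 18)*65 = -124*65 = -8060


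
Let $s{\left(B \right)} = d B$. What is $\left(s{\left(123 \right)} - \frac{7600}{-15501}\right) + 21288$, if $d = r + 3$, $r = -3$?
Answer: $\frac{329992888}{15501} \approx 21289.0$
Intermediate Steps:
$d = 0$ ($d = -3 + 3 = 0$)
$s{\left(B \right)} = 0$ ($s{\left(B \right)} = 0 B = 0$)
$\left(s{\left(123 \right)} - \frac{7600}{-15501}\right) + 21288 = \left(0 - \frac{7600}{-15501}\right) + 21288 = \left(0 - - \frac{7600}{15501}\right) + 21288 = \left(0 + \frac{7600}{15501}\right) + 21288 = \frac{7600}{15501} + 21288 = \frac{329992888}{15501}$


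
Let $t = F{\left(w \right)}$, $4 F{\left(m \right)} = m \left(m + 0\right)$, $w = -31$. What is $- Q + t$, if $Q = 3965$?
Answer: $- \frac{14899}{4} \approx -3724.8$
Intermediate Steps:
$F{\left(m \right)} = \frac{m^{2}}{4}$ ($F{\left(m \right)} = \frac{m \left(m + 0\right)}{4} = \frac{m m}{4} = \frac{m^{2}}{4}$)
$t = \frac{961}{4}$ ($t = \frac{\left(-31\right)^{2}}{4} = \frac{1}{4} \cdot 961 = \frac{961}{4} \approx 240.25$)
$- Q + t = \left(-1\right) 3965 + \frac{961}{4} = -3965 + \frac{961}{4} = - \frac{14899}{4}$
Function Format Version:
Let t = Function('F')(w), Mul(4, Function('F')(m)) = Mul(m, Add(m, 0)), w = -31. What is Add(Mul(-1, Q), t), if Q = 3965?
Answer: Rational(-14899, 4) ≈ -3724.8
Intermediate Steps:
Function('F')(m) = Mul(Rational(1, 4), Pow(m, 2)) (Function('F')(m) = Mul(Rational(1, 4), Mul(m, Add(m, 0))) = Mul(Rational(1, 4), Mul(m, m)) = Mul(Rational(1, 4), Pow(m, 2)))
t = Rational(961, 4) (t = Mul(Rational(1, 4), Pow(-31, 2)) = Mul(Rational(1, 4), 961) = Rational(961, 4) ≈ 240.25)
Add(Mul(-1, Q), t) = Add(Mul(-1, 3965), Rational(961, 4)) = Add(-3965, Rational(961, 4)) = Rational(-14899, 4)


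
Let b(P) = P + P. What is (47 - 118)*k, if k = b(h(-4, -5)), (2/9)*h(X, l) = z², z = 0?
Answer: 0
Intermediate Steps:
h(X, l) = 0 (h(X, l) = (9/2)*0² = (9/2)*0 = 0)
b(P) = 2*P
k = 0 (k = 2*0 = 0)
(47 - 118)*k = (47 - 118)*0 = -71*0 = 0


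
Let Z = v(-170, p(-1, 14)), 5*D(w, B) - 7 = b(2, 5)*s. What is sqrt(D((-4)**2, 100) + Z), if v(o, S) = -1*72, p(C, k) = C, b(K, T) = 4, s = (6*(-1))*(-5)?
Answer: I*sqrt(1165)/5 ≈ 6.8264*I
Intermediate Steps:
s = 30 (s = -6*(-5) = 30)
D(w, B) = 127/5 (D(w, B) = 7/5 + (4*30)/5 = 7/5 + (1/5)*120 = 7/5 + 24 = 127/5)
v(o, S) = -72
Z = -72
sqrt(D((-4)**2, 100) + Z) = sqrt(127/5 - 72) = sqrt(-233/5) = I*sqrt(1165)/5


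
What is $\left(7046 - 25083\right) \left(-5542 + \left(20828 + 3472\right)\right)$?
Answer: $-338338046$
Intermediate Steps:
$\left(7046 - 25083\right) \left(-5542 + \left(20828 + 3472\right)\right) = - 18037 \left(-5542 + 24300\right) = \left(-18037\right) 18758 = -338338046$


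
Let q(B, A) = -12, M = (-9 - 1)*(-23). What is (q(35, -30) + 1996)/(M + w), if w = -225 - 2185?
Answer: -496/545 ≈ -0.91009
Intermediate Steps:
w = -2410
M = 230 (M = -10*(-23) = 230)
(q(35, -30) + 1996)/(M + w) = (-12 + 1996)/(230 - 2410) = 1984/(-2180) = 1984*(-1/2180) = -496/545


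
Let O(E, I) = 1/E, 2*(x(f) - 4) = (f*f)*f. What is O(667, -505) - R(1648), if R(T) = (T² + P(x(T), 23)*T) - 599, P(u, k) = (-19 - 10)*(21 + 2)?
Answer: -1077931362/667 ≈ -1.6161e+6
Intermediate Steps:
x(f) = 4 + f³/2 (x(f) = 4 + ((f*f)*f)/2 = 4 + (f²*f)/2 = 4 + f³/2)
P(u, k) = -667 (P(u, k) = -29*23 = -667)
R(T) = -599 + T² - 667*T (R(T) = (T² - 667*T) - 599 = -599 + T² - 667*T)
O(667, -505) - R(1648) = 1/667 - (-599 + 1648² - 667*1648) = 1/667 - (-599 + 2715904 - 1099216) = 1/667 - 1*1616089 = 1/667 - 1616089 = -1077931362/667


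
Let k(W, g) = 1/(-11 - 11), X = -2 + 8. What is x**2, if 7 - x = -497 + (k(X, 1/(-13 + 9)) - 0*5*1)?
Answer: 122965921/484 ≈ 2.5406e+5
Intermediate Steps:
X = 6
k(W, g) = -1/22 (k(W, g) = 1/(-22) = -1/22)
x = 11089/22 (x = 7 - (-497 + (-1/22 - 0*5*1)) = 7 - (-497 + (-1/22 - 4*0*1)) = 7 - (-497 + (-1/22 + 0*1)) = 7 - (-497 + (-1/22 + 0)) = 7 - (-497 - 1/22) = 7 - 1*(-10935/22) = 7 + 10935/22 = 11089/22 ≈ 504.05)
x**2 = (11089/22)**2 = 122965921/484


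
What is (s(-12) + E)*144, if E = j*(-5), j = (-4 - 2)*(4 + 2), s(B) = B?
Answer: 24192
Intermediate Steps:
j = -36 (j = -6*6 = -36)
E = 180 (E = -36*(-5) = 180)
(s(-12) + E)*144 = (-12 + 180)*144 = 168*144 = 24192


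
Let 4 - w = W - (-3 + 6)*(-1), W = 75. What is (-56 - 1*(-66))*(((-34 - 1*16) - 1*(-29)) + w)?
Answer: -950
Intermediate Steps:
w = -74 (w = 4 - (75 - (-3 + 6)*(-1)) = 4 - (75 - 3*(-1)) = 4 - (75 - 1*(-3)) = 4 - (75 + 3) = 4 - 1*78 = 4 - 78 = -74)
(-56 - 1*(-66))*(((-34 - 1*16) - 1*(-29)) + w) = (-56 - 1*(-66))*(((-34 - 1*16) - 1*(-29)) - 74) = (-56 + 66)*(((-34 - 16) + 29) - 74) = 10*((-50 + 29) - 74) = 10*(-21 - 74) = 10*(-95) = -950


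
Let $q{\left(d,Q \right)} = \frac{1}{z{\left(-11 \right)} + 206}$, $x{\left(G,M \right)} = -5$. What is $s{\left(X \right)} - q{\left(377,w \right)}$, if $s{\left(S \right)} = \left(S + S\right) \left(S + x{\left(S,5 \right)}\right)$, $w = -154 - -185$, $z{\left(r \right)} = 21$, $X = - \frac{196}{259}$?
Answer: $\frac{2706287}{310763} \approx 8.7085$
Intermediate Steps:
$X = - \frac{28}{37}$ ($X = \left(-196\right) \frac{1}{259} = - \frac{28}{37} \approx -0.75676$)
$w = 31$ ($w = -154 + 185 = 31$)
$q{\left(d,Q \right)} = \frac{1}{227}$ ($q{\left(d,Q \right)} = \frac{1}{21 + 206} = \frac{1}{227}$)
$s{\left(S \right)} = 2 S \left(-5 + S\right)$ ($s{\left(S \right)} = \left(S + S\right) \left(S - 5\right) = 2 S \left(-5 + S\right)$)
$s{\left(X \right)} - q{\left(377,w \right)} = 2 \left(- \frac{28}{37}\right) \left(-5 - \frac{28}{37}\right) - \frac{1}{227} = 2 \left(- \frac{28}{37}\right) \left(- \frac{213}{37}\right) - \frac{1}{227} = \frac{11928}{1369} - \frac{1}{227} = \frac{2706287}{310763}$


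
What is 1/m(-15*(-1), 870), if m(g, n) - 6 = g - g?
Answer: 1/6 ≈ 0.16667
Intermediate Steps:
m(g, n) = 6 (m(g, n) = 6 + (g - g) = 6 + 0 = 6)
1/m(-15*(-1), 870) = 1/6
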